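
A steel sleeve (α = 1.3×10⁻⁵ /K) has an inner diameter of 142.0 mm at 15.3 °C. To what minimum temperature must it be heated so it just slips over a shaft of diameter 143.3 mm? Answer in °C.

Required Δd = 143.3 − 142.0 = 1.3 mm
Δd = αd₀ΔT ⇒ ΔT = Δd/(αd₀) = 1.3 / (1.3×10⁻⁵ × 142.0) = 704.23 K
T_min = 15.3 + 704.23 = 719.53 °C

T = 720 °C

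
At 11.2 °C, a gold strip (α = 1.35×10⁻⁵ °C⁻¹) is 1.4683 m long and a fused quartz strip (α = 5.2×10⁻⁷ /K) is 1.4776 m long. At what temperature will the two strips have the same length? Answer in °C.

T = 499.3 °C

L₁(1 + α₁ΔT) = L₂(1 + α₂ΔT) ⇒ ΔT = (L₂ − L₁)/(α₁L₁ − α₂L₂)
L₂ − L₁ = 1.4776 − 1.4683 = 9.30×10⁻³ m
α₁L₁ − α₂L₂ = 1.35×10⁻⁵×1.4683 − 5.2×10⁻⁷×1.4776 = 1.9053698×10⁻⁵ m/K
ΔT = 9.30×10⁻³ / 1.9053698×10⁻⁵ = 488.094 K
T = 11.2 + 488.094 = 499.294 °C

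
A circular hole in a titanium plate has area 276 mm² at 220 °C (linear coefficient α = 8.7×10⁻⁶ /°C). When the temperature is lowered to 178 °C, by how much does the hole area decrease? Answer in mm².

Area coefficient ≈ 2α; |ΔT| = 42 K
ΔA = 2αA₀ΔT = 2(8.7×10⁻⁶)(276)(42) = 0.202 mm²

ΔA = 0.202 mm²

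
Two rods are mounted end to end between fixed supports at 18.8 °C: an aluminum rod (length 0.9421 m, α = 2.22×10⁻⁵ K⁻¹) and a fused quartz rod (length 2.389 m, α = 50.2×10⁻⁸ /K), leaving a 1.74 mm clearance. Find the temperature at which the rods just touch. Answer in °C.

Gap closes when ΔL₁ + ΔL₂ = 1.74 mm = 1.74×10⁻³ m
(α₁L₁ + α₂L₂)ΔT = g
α₁L₁ + α₂L₂ = 2.22×10⁻⁵×0.9421 + 50.2×10⁻⁸×2.389 = 2.2113898×10⁻⁵ m/K
ΔT = 1.74×10⁻³ / 2.2113898×10⁻⁵ = 78.684 K
T = 18.8 + 78.684 = 97.484 °C

T = 97.5 °C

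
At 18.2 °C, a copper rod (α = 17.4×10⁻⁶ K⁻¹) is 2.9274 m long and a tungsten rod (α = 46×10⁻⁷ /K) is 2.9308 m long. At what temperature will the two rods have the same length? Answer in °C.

T = 109.0 °C

L₁(1 + α₁ΔT) = L₂(1 + α₂ΔT) ⇒ ΔT = (L₂ − L₁)/(α₁L₁ − α₂L₂)
L₂ − L₁ = 2.9308 − 2.9274 = 3.40×10⁻³ m
α₁L₁ − α₂L₂ = 17.4×10⁻⁶×2.9274 − 46×10⁻⁷×2.9308 = 3.745508×10⁻⁵ m/K
ΔT = 3.40×10⁻³ / 3.745508×10⁻⁵ = 90.775 K
T = 18.2 + 90.775 = 108.975 °C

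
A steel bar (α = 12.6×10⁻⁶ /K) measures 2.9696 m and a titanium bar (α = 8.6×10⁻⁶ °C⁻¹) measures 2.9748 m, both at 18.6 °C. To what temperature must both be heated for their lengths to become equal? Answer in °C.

Equal length when α₁L₁ΔT − α₂L₂ΔT = L₂ − L₁ = 5.20×10⁻³ m
α₁L₁ = 3.741696×10⁻⁵, α₂L₂ = 2.558328×10⁻⁵ → Δ(αL) = 1.183368×10⁻⁵ m/K
ΔT = 5.20×10⁻³ / 1.183368×10⁻⁵ = 439.424 K, so T = 18.6 + 439.424 = 458.024 °C

T = 458.0 °C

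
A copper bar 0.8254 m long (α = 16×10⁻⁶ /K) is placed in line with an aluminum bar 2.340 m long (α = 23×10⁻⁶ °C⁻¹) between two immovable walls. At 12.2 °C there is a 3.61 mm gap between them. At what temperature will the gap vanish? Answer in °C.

α₁L₁ = 1.32064×10⁻⁵ m/K, α₂L₂ = 5.382×10⁻⁵ m/K → total 6.70264×10⁻⁵ m/K
ΔT = g/(α₁L₁+α₂L₂) = 3.61×10⁻³ / 6.70264×10⁻⁵ = 53.859 K
T = 12.2 + 53.859 = 66.059 °C

T = 66.1 °C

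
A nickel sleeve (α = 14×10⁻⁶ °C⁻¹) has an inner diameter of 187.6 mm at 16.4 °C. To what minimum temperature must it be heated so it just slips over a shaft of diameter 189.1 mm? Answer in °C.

Required Δd = 189.1 − 187.6 = 1.5 mm
Δd = αd₀ΔT ⇒ ΔT = Δd/(αd₀) = 1.5 / (14×10⁻⁶ × 187.6) = 571.12 K
T_min = 16.4 + 571.12 = 587.52 °C

T = 588 °C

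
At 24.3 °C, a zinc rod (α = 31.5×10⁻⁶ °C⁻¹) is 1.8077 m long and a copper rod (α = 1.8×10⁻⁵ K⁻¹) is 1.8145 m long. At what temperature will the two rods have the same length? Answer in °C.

Equal length when α₁L₁ΔT − α₂L₂ΔT = L₂ − L₁ = 6.80×10⁻³ m
α₁L₁ = 5.694255×10⁻⁵, α₂L₂ = 3.2661×10⁻⁵ → Δ(αL) = 2.428155×10⁻⁵ m/K
ΔT = 6.80×10⁻³ / 2.428155×10⁻⁵ = 280.048 K, so T = 24.3 + 280.048 = 304.348 °C

T = 304.3 °C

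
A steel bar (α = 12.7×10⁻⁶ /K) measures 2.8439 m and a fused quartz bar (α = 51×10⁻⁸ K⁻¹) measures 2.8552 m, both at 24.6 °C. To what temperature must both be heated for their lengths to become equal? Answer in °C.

T = 350.6 °C

L₁(1 + α₁ΔT) = L₂(1 + α₂ΔT) ⇒ ΔT = (L₂ − L₁)/(α₁L₁ − α₂L₂)
L₂ − L₁ = 2.8552 − 2.8439 = 1.13×10⁻² m
α₁L₁ − α₂L₂ = 12.7×10⁻⁶×2.8439 − 51×10⁻⁸×2.8552 = 3.4661378×10⁻⁵ m/K
ΔT = 1.13×10⁻² / 3.4661378×10⁻⁵ = 326.011 K
T = 24.6 + 326.011 = 350.611 °C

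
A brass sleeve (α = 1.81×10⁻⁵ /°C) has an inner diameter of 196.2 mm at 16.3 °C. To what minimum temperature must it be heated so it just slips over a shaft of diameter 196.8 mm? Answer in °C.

Required Δd = 196.8 − 196.2 = 0.6 mm
Δd = αd₀ΔT ⇒ ΔT = Δd/(αd₀) = 0.6 / (1.81×10⁻⁵ × 196.2) = 168.96 K
T_min = 16.3 + 168.96 = 185.26 °C

T = 185 °C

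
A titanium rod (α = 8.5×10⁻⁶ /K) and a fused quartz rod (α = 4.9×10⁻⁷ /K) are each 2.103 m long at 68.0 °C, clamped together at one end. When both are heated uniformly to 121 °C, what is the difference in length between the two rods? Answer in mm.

0.893 mm

ΔT = 53.0 K
titanium: ΔL = 8.5×10⁻⁶ × 2.103 m × 53.0 = 9.4740×10⁻⁴ m = 0.94740 mm
fused quartz: ΔL = 4.9×10⁻⁷ × 2.103 m × 53.0 = 5.4615×10⁻⁵ m = 0.054615 mm
difference = 0.94740 − 0.054615 = 0.892785 mm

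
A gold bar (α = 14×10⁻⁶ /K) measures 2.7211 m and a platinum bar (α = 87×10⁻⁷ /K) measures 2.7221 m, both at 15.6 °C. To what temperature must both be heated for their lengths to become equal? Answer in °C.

L₁(1 + α₁ΔT) = L₂(1 + α₂ΔT) ⇒ ΔT = (L₂ − L₁)/(α₁L₁ − α₂L₂)
L₂ − L₁ = 2.7221 − 2.7211 = 1.00×10⁻³ m
α₁L₁ − α₂L₂ = 14×10⁻⁶×2.7211 − 87×10⁻⁷×2.7221 = 1.441313×10⁻⁵ m/K
ΔT = 1.00×10⁻³ / 1.441313×10⁻⁵ = 69.3812 K
T = 15.6 + 69.3812 = 84.9812 °C

T = 84.98 °C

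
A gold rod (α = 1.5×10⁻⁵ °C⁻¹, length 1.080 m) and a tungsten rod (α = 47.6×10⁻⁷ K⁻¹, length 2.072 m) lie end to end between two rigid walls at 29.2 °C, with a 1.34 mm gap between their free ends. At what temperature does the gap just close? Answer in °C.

T = 80.6 °C

Gap closes when ΔL₁ + ΔL₂ = 1.34 mm = 1.34×10⁻³ m
(α₁L₁ + α₂L₂)ΔT = g
α₁L₁ + α₂L₂ = 1.5×10⁻⁵×1.080 + 47.6×10⁻⁷×2.072 = 2.606272×10⁻⁵ m/K
ΔT = 1.34×10⁻³ / 2.606272×10⁻⁵ = 51.414 K
T = 29.2 + 51.414 = 80.614 °C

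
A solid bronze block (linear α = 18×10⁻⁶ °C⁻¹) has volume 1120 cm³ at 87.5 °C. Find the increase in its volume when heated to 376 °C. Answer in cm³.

ΔV = 17.4 cm³

Isotropic solid: β ≈ 3α = 5.4×10⁻⁵ /K; ΔT = 288.5 K
ΔV = 3αV₀ΔT = 3(18×10⁻⁶)(1120)(288.5) = 17.4 cm³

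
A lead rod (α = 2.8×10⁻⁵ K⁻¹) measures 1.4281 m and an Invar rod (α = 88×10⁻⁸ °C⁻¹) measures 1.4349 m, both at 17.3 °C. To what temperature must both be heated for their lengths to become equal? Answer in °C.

T = 192.9 °C

Equal length when α₁L₁ΔT − α₂L₂ΔT = L₂ − L₁ = 6.80×10⁻³ m
α₁L₁ = 3.99868×10⁻⁵, α₂L₂ = 1.262712×10⁻⁶ → Δ(αL) = 3.8724088×10⁻⁵ m/K
ΔT = 6.80×10⁻³ / 3.8724088×10⁻⁵ = 175.601 K, so T = 17.3 + 175.601 = 192.901 °C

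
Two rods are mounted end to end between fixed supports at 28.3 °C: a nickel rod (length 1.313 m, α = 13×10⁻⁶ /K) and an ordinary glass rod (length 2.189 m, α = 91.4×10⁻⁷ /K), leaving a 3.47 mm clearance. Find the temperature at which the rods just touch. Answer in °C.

Gap closes when ΔL₁ + ΔL₂ = 3.47 mm = 3.47×10⁻³ m
(α₁L₁ + α₂L₂)ΔT = g
α₁L₁ + α₂L₂ = 13×10⁻⁶×1.313 + 91.4×10⁻⁷×2.189 = 3.707646×10⁻⁵ m/K
ΔT = 3.47×10⁻³ / 3.707646×10⁻⁵ = 93.59 K
T = 28.3 + 93.59 = 121.89 °C

T = 122 °C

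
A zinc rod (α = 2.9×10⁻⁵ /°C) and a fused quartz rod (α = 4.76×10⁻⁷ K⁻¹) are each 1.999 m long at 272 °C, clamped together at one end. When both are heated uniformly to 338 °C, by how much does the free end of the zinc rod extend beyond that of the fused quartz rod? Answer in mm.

3.76 mm

ΔT = 66 K
zinc: ΔL = 2.9×10⁻⁵ × 1.999 m × 66 = 3.8261×10⁻³ m = 3.8261 mm
fused quartz: ΔL = 4.76×10⁻⁷ × 1.999 m × 66 = 6.2801×10⁻⁵ m = 0.062801 mm
difference = 3.8261 − 0.062801 = 3.763299 mm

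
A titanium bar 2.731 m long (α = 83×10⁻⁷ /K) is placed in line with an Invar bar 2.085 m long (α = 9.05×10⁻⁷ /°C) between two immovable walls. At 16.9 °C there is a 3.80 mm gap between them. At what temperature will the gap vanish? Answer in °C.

T = 172 °C

α₁L₁ = 2.26673×10⁻⁵ m/K, α₂L₂ = 1.886925×10⁻⁶ m/K → total 2.4554225×10⁻⁵ m/K
ΔT = g/(α₁L₁+α₂L₂) = 3.80×10⁻³ / 2.4554225×10⁻⁵ = 154.76 K
T = 16.9 + 154.76 = 171.66 °C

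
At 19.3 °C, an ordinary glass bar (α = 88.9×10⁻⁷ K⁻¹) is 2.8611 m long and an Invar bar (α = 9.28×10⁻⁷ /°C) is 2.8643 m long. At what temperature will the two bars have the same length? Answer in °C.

T = 159.8 °C

L₁(1 + α₁ΔT) = L₂(1 + α₂ΔT) ⇒ ΔT = (L₂ − L₁)/(α₁L₁ − α₂L₂)
L₂ − L₁ = 2.8643 − 2.8611 = 3.20×10⁻³ m
α₁L₁ − α₂L₂ = 88.9×10⁻⁷×2.8611 − 9.28×10⁻⁷×2.8643 = 2.27771086×10⁻⁵ m/K
ΔT = 3.20×10⁻³ / 2.27771086×10⁻⁵ = 140.492 K
T = 19.3 + 140.492 = 159.792 °C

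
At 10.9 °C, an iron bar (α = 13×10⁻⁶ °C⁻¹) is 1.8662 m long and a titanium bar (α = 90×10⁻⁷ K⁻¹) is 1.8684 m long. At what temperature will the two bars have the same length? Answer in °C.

Equal length when α₁L₁ΔT − α₂L₂ΔT = L₂ − L₁ = 2.20×10⁻³ m
α₁L₁ = 2.42606×10⁻⁵, α₂L₂ = 1.68156×10⁻⁵ → Δ(αL) = 7.445×10⁻⁶ m/K
ΔT = 2.20×10⁻³ / 7.445×10⁻⁶ = 295.500 K, so T = 10.9 + 295.500 = 306.400 °C

T = 306.4 °C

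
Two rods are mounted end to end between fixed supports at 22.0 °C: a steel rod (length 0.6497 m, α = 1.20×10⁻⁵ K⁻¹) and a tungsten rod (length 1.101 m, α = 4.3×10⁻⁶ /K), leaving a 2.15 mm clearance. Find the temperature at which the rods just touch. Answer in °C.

T = 194 °C

Gap closes when ΔL₁ + ΔL₂ = 2.15 mm = 2.15×10⁻³ m
(α₁L₁ + α₂L₂)ΔT = g
α₁L₁ + α₂L₂ = 1.20×10⁻⁵×0.6497 + 4.3×10⁻⁶×1.101 = 1.25307×10⁻⁵ m/K
ΔT = 2.15×10⁻³ / 1.25307×10⁻⁵ = 171.58 K
T = 22.0 + 171.58 = 193.58 °C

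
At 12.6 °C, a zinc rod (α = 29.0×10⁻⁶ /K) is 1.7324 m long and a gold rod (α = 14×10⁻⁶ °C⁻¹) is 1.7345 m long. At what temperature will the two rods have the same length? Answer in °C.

Equal length when α₁L₁ΔT − α₂L₂ΔT = L₂ − L₁ = 2.10×10⁻³ m
α₁L₁ = 5.02396×10⁻⁵, α₂L₂ = 2.4283×10⁻⁵ → Δ(αL) = 2.59566×10⁻⁵ m/K
ΔT = 2.10×10⁻³ / 2.59566×10⁻⁵ = 80.9043 K, so T = 12.6 + 80.9043 = 93.5043 °C

T = 93.50 °C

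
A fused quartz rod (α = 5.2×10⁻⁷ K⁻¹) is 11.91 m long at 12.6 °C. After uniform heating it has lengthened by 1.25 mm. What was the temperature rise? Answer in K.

ΔT = 202 K

ΔL = αL₀ΔT ⇒ ΔT = ΔL / (αL₀)
ΔT = 1.25×10⁻³ m / (5.2×10⁻⁷ × 11.91 m) = 201.83 K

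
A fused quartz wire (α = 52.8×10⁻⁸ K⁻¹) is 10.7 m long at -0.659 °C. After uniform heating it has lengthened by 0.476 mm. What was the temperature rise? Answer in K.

ΔL = αL₀ΔT ⇒ ΔT = ΔL / (αL₀)
ΔT = 0.476×10⁻³ m / (52.8×10⁻⁸ × 10.7 m) = 84.254 K

ΔT = 84.3 K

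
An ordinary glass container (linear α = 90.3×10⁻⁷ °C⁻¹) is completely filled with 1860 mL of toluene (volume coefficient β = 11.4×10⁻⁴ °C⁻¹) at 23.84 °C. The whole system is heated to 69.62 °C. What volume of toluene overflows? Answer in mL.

94.8 mL

The container also expands: β_container ≈ 3α = 2.709×10⁻⁵ /K
Net overflow = V₀(β_liq − 3α_cont)ΔT
β − 3α = 1.14×10⁻³ − 2.709×10⁻⁵ = 1.11291×10⁻³ /K; ΔT = 45.78 K
ΔV = 1860 × 1.11291×10⁻³ × 45.78 = 94.8 mL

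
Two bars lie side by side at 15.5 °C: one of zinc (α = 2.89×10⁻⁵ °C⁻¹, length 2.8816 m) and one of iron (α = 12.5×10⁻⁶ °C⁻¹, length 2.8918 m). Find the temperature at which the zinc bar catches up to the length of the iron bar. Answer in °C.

T = 231.9 °C

Equal length when α₁L₁ΔT − α₂L₂ΔT = L₂ − L₁ = 1.02×10⁻² m
α₁L₁ = 8.327824×10⁻⁵, α₂L₂ = 3.61475×10⁻⁵ → Δ(αL) = 4.713074×10⁻⁵ m/K
ΔT = 1.02×10⁻² / 4.713074×10⁻⁵ = 216.419 K, so T = 15.5 + 216.419 = 231.919 °C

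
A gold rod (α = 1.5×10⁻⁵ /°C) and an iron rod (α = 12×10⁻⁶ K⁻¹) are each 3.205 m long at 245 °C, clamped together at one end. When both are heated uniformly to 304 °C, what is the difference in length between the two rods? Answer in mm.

0.567 mm

ΔT = 59 K
gold: ΔL = 1.5×10⁻⁵ × 3.205 m × 59 = 2.8364×10⁻³ m = 2.8364 mm
iron: ΔL = 12×10⁻⁶ × 3.205 m × 59 = 2.2691×10⁻³ m = 2.2691 mm
difference = 2.8364 − 2.2691 = 0.5673 mm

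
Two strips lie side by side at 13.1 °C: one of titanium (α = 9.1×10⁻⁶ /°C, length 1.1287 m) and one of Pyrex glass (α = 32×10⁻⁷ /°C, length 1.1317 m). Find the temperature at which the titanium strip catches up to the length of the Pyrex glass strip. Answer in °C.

Equal length when α₁L₁ΔT − α₂L₂ΔT = L₂ − L₁ = 3.00×10⁻³ m
α₁L₁ = 1.027117×10⁻⁵, α₂L₂ = 3.62144×10⁻⁶ → Δ(αL) = 6.64973×10⁻⁶ m/K
ΔT = 3.00×10⁻³ / 6.64973×10⁻⁶ = 451.146 K, so T = 13.1 + 451.146 = 464.246 °C

T = 464.2 °C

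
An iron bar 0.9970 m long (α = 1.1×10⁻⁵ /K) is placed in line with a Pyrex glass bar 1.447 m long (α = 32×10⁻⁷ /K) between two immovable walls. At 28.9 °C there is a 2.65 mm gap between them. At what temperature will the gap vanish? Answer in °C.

α₁L₁ = 1.0967×10⁻⁵ m/K, α₂L₂ = 4.6304×10⁻⁶ m/K → total 1.55974×10⁻⁵ m/K
ΔT = g/(α₁L₁+α₂L₂) = 2.65×10⁻³ / 1.55974×10⁻⁵ = 169.90 K
T = 28.9 + 169.90 = 198.80 °C

T = 199 °C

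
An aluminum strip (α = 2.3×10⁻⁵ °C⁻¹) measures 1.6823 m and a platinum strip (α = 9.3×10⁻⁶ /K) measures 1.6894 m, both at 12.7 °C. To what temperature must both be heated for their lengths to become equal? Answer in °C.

T = 321.6 °C

L₁(1 + α₁ΔT) = L₂(1 + α₂ΔT) ⇒ ΔT = (L₂ − L₁)/(α₁L₁ − α₂L₂)
L₂ − L₁ = 1.6894 − 1.6823 = 7.10×10⁻³ m
α₁L₁ − α₂L₂ = 2.3×10⁻⁵×1.6823 − 9.3×10⁻⁶×1.6894 = 2.298148×10⁻⁵ m/K
ΔT = 7.10×10⁻³ / 2.298148×10⁻⁵ = 308.944 K
T = 12.7 + 308.944 = 321.644 °C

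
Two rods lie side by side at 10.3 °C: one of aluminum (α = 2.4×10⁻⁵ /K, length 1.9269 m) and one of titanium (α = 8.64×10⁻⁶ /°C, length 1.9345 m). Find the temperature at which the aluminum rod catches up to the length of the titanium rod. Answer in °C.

T = 267.7 °C

L₁(1 + α₁ΔT) = L₂(1 + α₂ΔT) ⇒ ΔT = (L₂ − L₁)/(α₁L₁ − α₂L₂)
L₂ − L₁ = 1.9345 − 1.9269 = 7.60×10⁻³ m
α₁L₁ − α₂L₂ = 2.4×10⁻⁵×1.9269 − 8.64×10⁻⁶×1.9345 = 2.953152×10⁻⁵ m/K
ΔT = 7.60×10⁻³ / 2.953152×10⁻⁵ = 257.352 K
T = 10.3 + 257.352 = 267.652 °C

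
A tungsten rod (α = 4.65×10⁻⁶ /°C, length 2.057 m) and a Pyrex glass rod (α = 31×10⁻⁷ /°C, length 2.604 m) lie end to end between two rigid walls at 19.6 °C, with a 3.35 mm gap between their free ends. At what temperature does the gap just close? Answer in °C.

T = 210 °C

α₁L₁ = 9.56505×10⁻⁶ m/K, α₂L₂ = 8.0724×10⁻⁶ m/K → total 1.763745×10⁻⁵ m/K
ΔT = g/(α₁L₁+α₂L₂) = 3.35×10⁻³ / 1.763745×10⁻⁵ = 189.94 K
T = 19.6 + 189.94 = 209.54 °C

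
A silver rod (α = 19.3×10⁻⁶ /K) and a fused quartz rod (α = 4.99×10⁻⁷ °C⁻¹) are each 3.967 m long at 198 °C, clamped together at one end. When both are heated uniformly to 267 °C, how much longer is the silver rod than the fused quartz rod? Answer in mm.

5.15 mm

ΔT = 69 K
silver: ΔL = 19.3×10⁻⁶ × 3.967 m × 69 = 5.2829×10⁻³ m = 5.2829 mm
fused quartz: ΔL = 4.99×10⁻⁷ × 3.967 m × 69 = 1.3659×10⁻⁴ m = 0.13659 mm
difference = 5.2829 − 0.13659 = 5.14631 mm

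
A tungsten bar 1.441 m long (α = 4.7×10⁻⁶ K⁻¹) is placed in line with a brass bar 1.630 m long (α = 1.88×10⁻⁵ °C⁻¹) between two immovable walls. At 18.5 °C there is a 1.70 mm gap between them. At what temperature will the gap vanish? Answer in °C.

T = 63.9 °C

Gap closes when ΔL₁ + ΔL₂ = 1.70 mm = 1.70×10⁻³ m
(α₁L₁ + α₂L₂)ΔT = g
α₁L₁ + α₂L₂ = 4.7×10⁻⁶×1.441 + 1.88×10⁻⁵×1.630 = 3.74167×10⁻⁵ m/K
ΔT = 1.70×10⁻³ / 3.74167×10⁻⁵ = 45.434 K
T = 18.5 + 45.434 = 63.934 °C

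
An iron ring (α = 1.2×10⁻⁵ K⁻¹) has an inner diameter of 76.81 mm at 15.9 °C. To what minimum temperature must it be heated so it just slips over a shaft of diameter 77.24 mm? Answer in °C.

Required Δd = 77.24 − 76.81 = 0.43 mm
Δd = αd₀ΔT ⇒ ΔT = Δd/(αd₀) = 0.43 / (1.2×10⁻⁵ × 76.81) = 466.52 K
T_min = 15.9 + 466.52 = 482.42 °C

T = 482 °C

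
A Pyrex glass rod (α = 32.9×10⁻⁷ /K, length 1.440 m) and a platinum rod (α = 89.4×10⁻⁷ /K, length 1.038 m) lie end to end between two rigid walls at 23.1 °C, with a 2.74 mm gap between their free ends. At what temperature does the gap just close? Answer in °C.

T = 219 °C

Gap closes when ΔL₁ + ΔL₂ = 2.74 mm = 2.74×10⁻³ m
(α₁L₁ + α₂L₂)ΔT = g
α₁L₁ + α₂L₂ = 32.9×10⁻⁷×1.440 + 89.4×10⁻⁷×1.038 = 1.401732×10⁻⁵ m/K
ΔT = 2.74×10⁻³ / 1.401732×10⁻⁵ = 195.47 K
T = 23.1 + 195.47 = 218.57 °C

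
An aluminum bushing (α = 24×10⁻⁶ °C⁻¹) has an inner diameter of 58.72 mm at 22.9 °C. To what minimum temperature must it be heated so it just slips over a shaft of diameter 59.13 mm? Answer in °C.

Required Δd = 59.13 − 58.72 = 0.41 mm
Δd = αd₀ΔT ⇒ ΔT = Δd/(αd₀) = 0.41 / (24×10⁻⁶ × 58.72) = 290.93 K
T_min = 22.9 + 290.93 = 313.83 °C

T = 314 °C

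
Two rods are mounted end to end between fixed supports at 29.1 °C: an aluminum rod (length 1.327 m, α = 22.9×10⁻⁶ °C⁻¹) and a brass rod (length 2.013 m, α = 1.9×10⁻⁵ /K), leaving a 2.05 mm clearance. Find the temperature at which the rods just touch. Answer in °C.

α₁L₁ = 3.03883×10⁻⁵ m/K, α₂L₂ = 3.8247×10⁻⁵ m/K → total 6.86353×10⁻⁵ m/K
ΔT = g/(α₁L₁+α₂L₂) = 2.05×10⁻³ / 6.86353×10⁻⁵ = 29.868 K
T = 29.1 + 29.868 = 58.968 °C

T = 59.0 °C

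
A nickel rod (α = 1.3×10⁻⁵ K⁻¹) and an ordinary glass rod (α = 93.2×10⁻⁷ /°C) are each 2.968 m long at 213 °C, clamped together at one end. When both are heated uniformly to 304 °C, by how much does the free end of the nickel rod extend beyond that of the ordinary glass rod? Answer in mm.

ΔT = 91 K
nickel: ΔL = 1.3×10⁻⁵ × 2.968 m × 91 = 3.5111×10⁻³ m = 3.5111 mm
ordinary glass: ΔL = 93.2×10⁻⁷ × 2.968 m × 91 = 2.5172×10⁻³ m = 2.5172 mm
difference = 3.5111 − 2.5172 = 0.9939 mm

0.994 mm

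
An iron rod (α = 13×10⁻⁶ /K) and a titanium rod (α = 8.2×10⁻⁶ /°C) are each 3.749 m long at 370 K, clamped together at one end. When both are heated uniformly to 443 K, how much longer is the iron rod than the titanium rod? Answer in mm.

1.31 mm

ΔT = 73 K
iron: ΔL = 13×10⁻⁶ × 3.749 m × 73 = 3.5578×10⁻³ m = 3.5578 mm
titanium: ΔL = 8.2×10⁻⁶ × 3.749 m × 73 = 2.2442×10⁻³ m = 2.2442 mm
difference = 3.5578 − 2.2442 = 1.3136 mm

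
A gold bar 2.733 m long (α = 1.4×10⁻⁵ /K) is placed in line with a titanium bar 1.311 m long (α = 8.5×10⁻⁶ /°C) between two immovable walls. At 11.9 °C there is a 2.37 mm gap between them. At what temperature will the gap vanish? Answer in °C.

α₁L₁ = 3.8262×10⁻⁵ m/K, α₂L₂ = 1.11435×10⁻⁵ m/K → total 4.94055×10⁻⁵ m/K
ΔT = g/(α₁L₁+α₂L₂) = 2.37×10⁻³ / 4.94055×10⁻⁵ = 47.970 K
T = 11.9 + 47.970 = 59.870 °C

T = 59.9 °C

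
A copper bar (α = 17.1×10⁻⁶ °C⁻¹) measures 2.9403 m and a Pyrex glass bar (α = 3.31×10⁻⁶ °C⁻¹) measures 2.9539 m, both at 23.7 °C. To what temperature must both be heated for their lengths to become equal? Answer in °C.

T = 359.5 °C

Equal length when α₁L₁ΔT − α₂L₂ΔT = L₂ − L₁ = 1.36×10⁻² m
α₁L₁ = 5.027913×10⁻⁵, α₂L₂ = 9.777409×10⁻⁶ → Δ(αL) = 4.0501721×10⁻⁵ m/K
ΔT = 1.36×10⁻² / 4.0501721×10⁻⁵ = 335.788 K, so T = 23.7 + 335.788 = 359.488 °C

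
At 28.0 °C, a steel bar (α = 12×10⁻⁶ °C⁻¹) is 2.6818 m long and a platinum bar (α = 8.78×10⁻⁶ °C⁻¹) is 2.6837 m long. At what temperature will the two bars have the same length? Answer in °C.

T = 248.5 °C

L₁(1 + α₁ΔT) = L₂(1 + α₂ΔT) ⇒ ΔT = (L₂ − L₁)/(α₁L₁ − α₂L₂)
L₂ − L₁ = 2.6837 − 2.6818 = 1.90×10⁻³ m
α₁L₁ − α₂L₂ = 12×10⁻⁶×2.6818 − 8.78×10⁻⁶×2.6837 = 8.618714×10⁻⁶ m/K
ΔT = 1.90×10⁻³ / 8.618714×10⁻⁶ = 220.451 K
T = 28.0 + 220.451 = 248.451 °C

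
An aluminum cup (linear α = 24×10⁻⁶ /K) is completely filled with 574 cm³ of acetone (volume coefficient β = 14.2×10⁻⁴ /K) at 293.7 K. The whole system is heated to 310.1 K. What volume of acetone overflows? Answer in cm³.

12.7 cm³

The cup also expands: β_container ≈ 3α = 7.2×10⁻⁵ /K
Net overflow = V₀(β_liq − 3α_cont)ΔT
β − 3α = 1.42×10⁻³ − 7.2×10⁻⁵ = 1.348×10⁻³ /K; ΔT = 16.4 K
ΔV = 574 × 1.348×10⁻³ × 16.4 = 12.7 cm³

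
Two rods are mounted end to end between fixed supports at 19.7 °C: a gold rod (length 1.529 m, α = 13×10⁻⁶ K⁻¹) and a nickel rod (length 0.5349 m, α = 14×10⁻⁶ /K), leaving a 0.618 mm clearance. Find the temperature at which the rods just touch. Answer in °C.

Gap closes when ΔL₁ + ΔL₂ = 0.618 mm = 6.18×10⁻⁴ m
(α₁L₁ + α₂L₂)ΔT = g
α₁L₁ + α₂L₂ = 13×10⁻⁶×1.529 + 14×10⁻⁶×0.5349 = 2.73656×10⁻⁵ m/K
ΔT = 6.18×10⁻⁴ / 2.73656×10⁻⁵ = 22.583 K
T = 19.7 + 22.583 = 42.283 °C

T = 42.3 °C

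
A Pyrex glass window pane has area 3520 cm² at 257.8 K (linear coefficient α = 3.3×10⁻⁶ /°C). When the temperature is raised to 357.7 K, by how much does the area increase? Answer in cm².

ΔA = 2.32 cm²

Area coefficient ≈ 2α; |ΔT| = 99.9 K
ΔA = 2αA₀ΔT = 2(3.3×10⁻⁶)(3520)(99.9) = 2.32 cm²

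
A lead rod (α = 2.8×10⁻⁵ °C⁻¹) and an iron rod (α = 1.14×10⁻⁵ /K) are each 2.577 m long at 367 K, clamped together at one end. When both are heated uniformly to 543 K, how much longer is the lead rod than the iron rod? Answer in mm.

7.53 mm

ΔT = 176 K
lead: ΔL = 2.8×10⁻⁵ × 2.577 m × 176 = 1.2699×10⁻² m = 12.699 mm
iron: ΔL = 1.14×10⁻⁵ × 2.577 m × 176 = 5.1705×10⁻³ m = 5.1705 mm
difference = 12.699 − 5.1705 = 7.5285 mm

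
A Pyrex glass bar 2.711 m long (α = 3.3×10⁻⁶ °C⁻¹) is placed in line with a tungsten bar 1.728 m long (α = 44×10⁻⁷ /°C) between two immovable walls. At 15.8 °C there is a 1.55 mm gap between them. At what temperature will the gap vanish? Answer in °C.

T = 109 °C

Gap closes when ΔL₁ + ΔL₂ = 1.55 mm = 1.55×10⁻³ m
(α₁L₁ + α₂L₂)ΔT = g
α₁L₁ + α₂L₂ = 3.3×10⁻⁶×2.711 + 44×10⁻⁷×1.728 = 1.65495×10⁻⁵ m/K
ΔT = 1.55×10⁻³ / 1.65495×10⁻⁵ = 93.66 K
T = 15.8 + 93.66 = 109.46 °C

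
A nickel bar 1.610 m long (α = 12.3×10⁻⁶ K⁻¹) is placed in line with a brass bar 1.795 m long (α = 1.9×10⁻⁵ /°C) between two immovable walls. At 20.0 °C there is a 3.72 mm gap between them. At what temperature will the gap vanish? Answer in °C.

Gap closes when ΔL₁ + ΔL₂ = 3.72 mm = 3.72×10⁻³ m
(α₁L₁ + α₂L₂)ΔT = g
α₁L₁ + α₂L₂ = 12.3×10⁻⁶×1.610 + 1.9×10⁻⁵×1.795 = 5.3908×10⁻⁵ m/K
ΔT = 3.72×10⁻³ / 5.3908×10⁻⁵ = 69.006 K
T = 20.0 + 69.006 = 89.006 °C

T = 89.0 °C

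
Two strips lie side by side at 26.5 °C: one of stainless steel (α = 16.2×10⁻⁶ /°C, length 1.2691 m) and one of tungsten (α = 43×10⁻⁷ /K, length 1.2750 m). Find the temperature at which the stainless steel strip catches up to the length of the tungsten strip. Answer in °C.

T = 417.8 °C

Equal length when α₁L₁ΔT − α₂L₂ΔT = L₂ − L₁ = 5.90×10⁻³ m
α₁L₁ = 2.055942×10⁻⁵, α₂L₂ = 5.4825×10⁻⁶ → Δ(αL) = 1.507692×10⁻⁵ m/K
ΔT = 5.90×10⁻³ / 1.507692×10⁻⁵ = 391.327 K, so T = 26.5 + 391.327 = 417.827 °C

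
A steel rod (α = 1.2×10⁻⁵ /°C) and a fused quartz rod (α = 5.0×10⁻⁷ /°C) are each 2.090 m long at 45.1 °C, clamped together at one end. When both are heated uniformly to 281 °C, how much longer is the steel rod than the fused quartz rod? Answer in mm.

5.67 mm

ΔT = 235.9 K
steel: ΔL = 1.2×10⁻⁵ × 2.090 m × 235.9 = 5.9164×10⁻³ m = 5.9164 mm
fused quartz: ΔL = 5.0×10⁻⁷ × 2.090 m × 235.9 = 2.4652×10⁻⁴ m = 0.24652 mm
difference = 5.9164 − 0.24652 = 5.66988 mm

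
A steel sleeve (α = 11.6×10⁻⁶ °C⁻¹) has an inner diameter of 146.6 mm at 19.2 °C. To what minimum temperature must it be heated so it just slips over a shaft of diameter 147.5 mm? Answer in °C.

T = 548 °C

Required Δd = 147.5 − 146.6 = 0.9 mm
Δd = αd₀ΔT ⇒ ΔT = Δd/(αd₀) = 0.9 / (11.6×10⁻⁶ × 146.6) = 529.24 K
T_min = 19.2 + 529.24 = 548.44 °C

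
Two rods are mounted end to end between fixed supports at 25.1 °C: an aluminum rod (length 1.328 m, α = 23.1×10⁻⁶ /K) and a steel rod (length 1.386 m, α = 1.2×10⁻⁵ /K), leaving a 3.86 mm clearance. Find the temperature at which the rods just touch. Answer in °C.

T = 107 °C

Gap closes when ΔL₁ + ΔL₂ = 3.86 mm = 3.86×10⁻³ m
(α₁L₁ + α₂L₂)ΔT = g
α₁L₁ + α₂L₂ = 23.1×10⁻⁶×1.328 + 1.2×10⁻⁵×1.386 = 4.73088×10⁻⁵ m/K
ΔT = 3.86×10⁻³ / 4.73088×10⁻⁵ = 81.59 K
T = 25.1 + 81.59 = 106.69 °C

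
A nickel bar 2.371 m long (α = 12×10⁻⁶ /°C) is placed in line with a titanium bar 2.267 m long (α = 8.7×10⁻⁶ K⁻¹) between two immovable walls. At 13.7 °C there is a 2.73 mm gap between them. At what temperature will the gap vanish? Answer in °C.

T = 70.4 °C

α₁L₁ = 2.8452×10⁻⁵ m/K, α₂L₂ = 1.97229×10⁻⁵ m/K → total 4.81749×10⁻⁵ m/K
ΔT = g/(α₁L₁+α₂L₂) = 2.73×10⁻³ / 4.81749×10⁻⁵ = 56.669 K
T = 13.7 + 56.669 = 70.369 °C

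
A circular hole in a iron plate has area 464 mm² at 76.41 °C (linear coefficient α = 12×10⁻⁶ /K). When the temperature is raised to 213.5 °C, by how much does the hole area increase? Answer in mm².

Area coefficient ≈ 2α; |ΔT| = 137.09 K
ΔA = 2αA₀ΔT = 2(12×10⁻⁶)(464)(137.09) = 1.53 mm²

ΔA = 1.53 mm²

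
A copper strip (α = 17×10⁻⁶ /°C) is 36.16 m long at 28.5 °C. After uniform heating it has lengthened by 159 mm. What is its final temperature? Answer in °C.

ΔL = αL₀ΔT ⇒ ΔT = ΔL / (αL₀)
ΔT = 159×10⁻³ m / (17×10⁻⁶ × 36.16 m) = 258.65 K
T = 28.5 + 258.65 = 287.15 °C

T = 287 °C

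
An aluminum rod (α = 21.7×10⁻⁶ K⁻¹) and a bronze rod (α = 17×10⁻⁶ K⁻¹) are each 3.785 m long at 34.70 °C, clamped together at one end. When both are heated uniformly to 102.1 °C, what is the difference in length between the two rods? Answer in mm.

1.20 mm

ΔT = 67.40 K
aluminum: ΔL = 21.7×10⁻⁶ × 3.785 m × 67.40 = 5.5359×10⁻³ m = 5.5359 mm
bronze: ΔL = 17×10⁻⁶ × 3.785 m × 67.40 = 4.3369×10⁻³ m = 4.3369 mm
difference = 5.5359 − 4.3369 = 1.1990 mm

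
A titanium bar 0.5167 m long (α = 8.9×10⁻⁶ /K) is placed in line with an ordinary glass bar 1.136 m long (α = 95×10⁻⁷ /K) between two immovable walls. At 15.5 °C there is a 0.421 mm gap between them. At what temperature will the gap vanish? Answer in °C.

T = 42.9 °C

α₁L₁ = 4.59863×10⁻⁶ m/K, α₂L₂ = 1.0792×10⁻⁵ m/K → total 1.539063×10⁻⁵ m/K
ΔT = g/(α₁L₁+α₂L₂) = 4.21×10⁻⁴ / 1.539063×10⁻⁵ = 27.354 K
T = 15.5 + 27.354 = 42.854 °C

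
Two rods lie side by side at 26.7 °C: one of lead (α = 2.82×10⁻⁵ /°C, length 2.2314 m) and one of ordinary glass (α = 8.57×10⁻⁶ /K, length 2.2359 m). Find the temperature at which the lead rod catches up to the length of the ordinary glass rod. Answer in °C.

L₁(1 + α₁ΔT) = L₂(1 + α₂ΔT) ⇒ ΔT = (L₂ − L₁)/(α₁L₁ − α₂L₂)
L₂ − L₁ = 2.2359 − 2.2314 = 4.50×10⁻³ m
α₁L₁ − α₂L₂ = 2.82×10⁻⁵×2.2314 − 8.57×10⁻⁶×2.2359 = 4.3763817×10⁻⁵ m/K
ΔT = 4.50×10⁻³ / 4.3763817×10⁻⁵ = 102.825 K
T = 26.7 + 102.825 = 129.525 °C

T = 129.5 °C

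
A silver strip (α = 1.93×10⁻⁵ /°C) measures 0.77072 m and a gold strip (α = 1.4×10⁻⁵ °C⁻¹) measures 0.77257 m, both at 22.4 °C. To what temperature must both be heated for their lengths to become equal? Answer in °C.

L₁(1 + α₁ΔT) = L₂(1 + α₂ΔT) ⇒ ΔT = (L₂ − L₁)/(α₁L₁ − α₂L₂)
L₂ − L₁ = 0.77257 − 0.77072 = 1.85×10⁻³ m
α₁L₁ − α₂L₂ = 1.93×10⁻⁵×0.77072 − 1.4×10⁻⁵×0.77257 = 4.058916×10⁻⁶ m/K
ΔT = 1.85×10⁻³ / 4.058916×10⁻⁶ = 455.787 K
T = 22.4 + 455.787 = 478.187 °C

T = 478.2 °C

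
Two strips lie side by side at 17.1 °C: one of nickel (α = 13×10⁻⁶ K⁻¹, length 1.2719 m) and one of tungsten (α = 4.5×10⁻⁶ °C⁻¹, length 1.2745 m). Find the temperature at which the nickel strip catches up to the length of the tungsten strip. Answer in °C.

L₁(1 + α₁ΔT) = L₂(1 + α₂ΔT) ⇒ ΔT = (L₂ − L₁)/(α₁L₁ − α₂L₂)
L₂ − L₁ = 1.2745 − 1.2719 = 2.60×10⁻³ m
α₁L₁ − α₂L₂ = 13×10⁻⁶×1.2719 − 4.5×10⁻⁶×1.2745 = 1.079945×10⁻⁵ m/K
ΔT = 2.60×10⁻³ / 1.079945×10⁻⁵ = 240.753 K
T = 17.1 + 240.753 = 257.853 °C

T = 257.9 °C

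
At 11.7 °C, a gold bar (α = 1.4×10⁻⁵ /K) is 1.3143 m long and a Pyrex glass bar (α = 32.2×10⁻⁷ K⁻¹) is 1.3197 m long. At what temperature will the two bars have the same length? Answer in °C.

T = 393.3 °C

Equal length when α₁L₁ΔT − α₂L₂ΔT = L₂ − L₁ = 5.40×10⁻³ m
α₁L₁ = 1.84002×10⁻⁵, α₂L₂ = 4.249434×10⁻⁶ → Δ(αL) = 1.4150766×10⁻⁵ m/K
ΔT = 5.40×10⁻³ / 1.4150766×10⁻⁵ = 381.605 K, so T = 11.7 + 381.605 = 393.305 °C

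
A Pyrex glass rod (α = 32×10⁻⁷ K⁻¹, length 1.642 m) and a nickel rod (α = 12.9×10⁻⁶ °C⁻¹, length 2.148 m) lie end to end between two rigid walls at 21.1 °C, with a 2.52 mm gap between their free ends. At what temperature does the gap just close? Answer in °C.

T = 97.5 °C

Gap closes when ΔL₁ + ΔL₂ = 2.52 mm = 2.52×10⁻³ m
(α₁L₁ + α₂L₂)ΔT = g
α₁L₁ + α₂L₂ = 32×10⁻⁷×1.642 + 12.9×10⁻⁶×2.148 = 3.29636×10⁻⁵ m/K
ΔT = 2.52×10⁻³ / 3.29636×10⁻⁵ = 76.448 K
T = 21.1 + 76.448 = 97.548 °C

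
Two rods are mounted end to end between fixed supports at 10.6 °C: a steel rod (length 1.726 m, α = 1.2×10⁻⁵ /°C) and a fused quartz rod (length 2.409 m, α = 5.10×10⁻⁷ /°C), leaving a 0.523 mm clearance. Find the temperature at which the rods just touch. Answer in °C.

T = 34.4 °C

Gap closes when ΔL₁ + ΔL₂ = 0.523 mm = 5.23×10⁻⁴ m
(α₁L₁ + α₂L₂)ΔT = g
α₁L₁ + α₂L₂ = 1.2×10⁻⁵×1.726 + 5.10×10⁻⁷×2.409 = 2.194059×10⁻⁵ m/K
ΔT = 5.23×10⁻⁴ / 2.194059×10⁻⁵ = 23.837 K
T = 10.6 + 23.837 = 34.437 °C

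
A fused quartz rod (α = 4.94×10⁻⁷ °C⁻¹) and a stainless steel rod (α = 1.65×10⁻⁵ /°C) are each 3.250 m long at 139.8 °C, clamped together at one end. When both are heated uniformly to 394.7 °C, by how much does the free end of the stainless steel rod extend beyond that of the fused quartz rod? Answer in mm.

13.3 mm

ΔT = 254.9 K
fused quartz: ΔL = 4.94×10⁻⁷ × 3.250 m × 254.9 = 4.0924×10⁻⁴ m = 0.40924 mm
stainless steel: ΔL = 1.65×10⁻⁵ × 3.250 m × 254.9 = 1.3669×10⁻² m = 13.669 mm
difference = 13.669 − 0.40924 = 13.25976 mm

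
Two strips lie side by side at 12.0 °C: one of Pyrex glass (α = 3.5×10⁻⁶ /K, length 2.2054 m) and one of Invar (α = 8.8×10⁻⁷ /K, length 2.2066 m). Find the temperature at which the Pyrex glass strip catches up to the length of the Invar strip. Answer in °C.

Equal length when α₁L₁ΔT − α₂L₂ΔT = L₂ − L₁ = 1.20×10⁻³ m
α₁L₁ = 7.7189×10⁻⁶, α₂L₂ = 1.941808×10⁻⁶ → Δ(αL) = 5.777092×10⁻⁶ m/K
ΔT = 1.20×10⁻³ / 5.777092×10⁻⁶ = 207.717 K, so T = 12.0 + 207.717 = 219.717 °C

T = 219.7 °C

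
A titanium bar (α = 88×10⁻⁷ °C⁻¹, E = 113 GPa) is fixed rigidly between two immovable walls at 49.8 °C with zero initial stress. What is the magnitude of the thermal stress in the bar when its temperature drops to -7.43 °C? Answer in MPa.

σ = 56.9 MPa

Fully constrained: the free strain ε = αΔT is blocked, so σ = Eε = EαΔT.
|ΔT| = 57.23 K
σ = 113×10⁹ × 88×10⁻⁷ × 57.23 = 5.69×10⁷ Pa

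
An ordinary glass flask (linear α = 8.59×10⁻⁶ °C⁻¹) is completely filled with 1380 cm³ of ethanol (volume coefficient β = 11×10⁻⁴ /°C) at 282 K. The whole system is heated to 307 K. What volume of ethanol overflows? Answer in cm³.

The flask also expands: β_container ≈ 3α = 2.577×10⁻⁵ /K
Net overflow = V₀(β_liq − 3α_cont)ΔT
β − 3α = 1.10×10⁻³ − 2.577×10⁻⁵ = 1.07423×10⁻³ /K; ΔT = 25 K
ΔV = 1380 × 1.07423×10⁻³ × 25 = 37.1 cm³

37.1 cm³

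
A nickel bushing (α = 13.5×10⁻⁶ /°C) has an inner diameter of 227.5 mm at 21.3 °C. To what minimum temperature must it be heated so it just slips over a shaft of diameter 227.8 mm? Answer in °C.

T = 119 °C

Required Δd = 227.8 − 227.5 = 0.3 mm
Δd = αd₀ΔT ⇒ ΔT = Δd/(αd₀) = 0.3 / (13.5×10⁻⁶ × 227.5) = 97.68 K
T_min = 21.3 + 97.68 = 118.98 °C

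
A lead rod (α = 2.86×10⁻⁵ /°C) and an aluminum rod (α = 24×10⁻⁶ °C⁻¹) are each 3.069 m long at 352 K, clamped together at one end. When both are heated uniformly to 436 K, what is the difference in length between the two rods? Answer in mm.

ΔT = 84 K
lead: ΔL = 2.86×10⁻⁵ × 3.069 m × 84 = 7.3730×10⁻³ m = 7.3730 mm
aluminum: ΔL = 24×10⁻⁶ × 3.069 m × 84 = 6.1871×10⁻³ m = 6.1871 mm
difference = 7.3730 − 6.1871 = 1.1859 mm

1.19 mm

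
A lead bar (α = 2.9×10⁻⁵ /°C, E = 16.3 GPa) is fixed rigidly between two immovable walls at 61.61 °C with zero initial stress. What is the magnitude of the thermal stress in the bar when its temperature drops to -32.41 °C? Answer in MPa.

Fully constrained: the free strain ε = αΔT is blocked, so σ = Eε = EαΔT.
|ΔT| = 94.02 K
σ = 16.3×10⁹ × 2.9×10⁻⁵ × 94.02 = 4.44×10⁷ Pa

σ = 44.4 MPa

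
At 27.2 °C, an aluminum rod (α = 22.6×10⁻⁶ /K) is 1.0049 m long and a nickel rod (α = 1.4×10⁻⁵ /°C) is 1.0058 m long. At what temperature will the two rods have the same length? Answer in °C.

T = 131.5 °C

L₁(1 + α₁ΔT) = L₂(1 + α₂ΔT) ⇒ ΔT = (L₂ − L₁)/(α₁L₁ − α₂L₂)
L₂ − L₁ = 1.0058 − 1.0049 = 9.00×10⁻⁴ m
α₁L₁ − α₂L₂ = 22.6×10⁻⁶×1.0049 − 1.4×10⁻⁵×1.0058 = 8.62954×10⁻⁶ m/K
ΔT = 9.00×10⁻⁴ / 8.62954×10⁻⁶ = 104.293 K
T = 27.2 + 104.293 = 131.493 °C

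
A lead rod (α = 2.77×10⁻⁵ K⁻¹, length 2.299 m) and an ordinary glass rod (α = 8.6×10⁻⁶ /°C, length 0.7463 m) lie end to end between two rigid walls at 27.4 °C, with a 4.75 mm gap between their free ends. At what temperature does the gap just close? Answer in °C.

Gap closes when ΔL₁ + ΔL₂ = 4.75 mm = 4.75×10⁻³ m
(α₁L₁ + α₂L₂)ΔT = g
α₁L₁ + α₂L₂ = 2.77×10⁻⁵×2.299 + 8.6×10⁻⁶×0.7463 = 7.010048×10⁻⁵ m/K
ΔT = 4.75×10⁻³ / 7.010048×10⁻⁵ = 67.760 K
T = 27.4 + 67.760 = 95.160 °C

T = 95.2 °C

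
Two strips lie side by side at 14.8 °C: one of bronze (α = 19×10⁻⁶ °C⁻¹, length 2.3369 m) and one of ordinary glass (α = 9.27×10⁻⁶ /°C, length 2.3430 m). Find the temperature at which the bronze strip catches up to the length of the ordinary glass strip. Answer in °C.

L₁(1 + α₁ΔT) = L₂(1 + α₂ΔT) ⇒ ΔT = (L₂ − L₁)/(α₁L₁ − α₂L₂)
L₂ − L₁ = 2.3430 − 2.3369 = 6.10×10⁻³ m
α₁L₁ − α₂L₂ = 19×10⁻⁶×2.3369 − 9.27×10⁻⁶×2.3430 = 2.268149×10⁻⁵ m/K
ΔT = 6.10×10⁻³ / 2.268149×10⁻⁵ = 268.942 K
T = 14.8 + 268.942 = 283.742 °C

T = 283.7 °C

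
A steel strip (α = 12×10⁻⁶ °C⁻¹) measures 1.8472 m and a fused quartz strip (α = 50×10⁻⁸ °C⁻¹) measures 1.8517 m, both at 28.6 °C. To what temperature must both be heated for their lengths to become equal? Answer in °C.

T = 240.5 °C

L₁(1 + α₁ΔT) = L₂(1 + α₂ΔT) ⇒ ΔT = (L₂ − L₁)/(α₁L₁ − α₂L₂)
L₂ − L₁ = 1.8517 − 1.8472 = 4.50×10⁻³ m
α₁L₁ − α₂L₂ = 12×10⁻⁶×1.8472 − 50×10⁻⁸×1.8517 = 2.124055×10⁻⁵ m/K
ΔT = 4.50×10⁻³ / 2.124055×10⁻⁵ = 211.859 K
T = 28.6 + 211.859 = 240.459 °C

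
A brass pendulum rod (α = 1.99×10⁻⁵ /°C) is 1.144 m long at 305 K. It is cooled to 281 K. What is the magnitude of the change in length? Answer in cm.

|ΔT| = |281 − 305| = 24 K
ΔL = αL₀ΔT = (1.99×10⁻⁵)(1.144)(24) = 5.46×10⁻⁴ m

ΔL = 0.0546 cm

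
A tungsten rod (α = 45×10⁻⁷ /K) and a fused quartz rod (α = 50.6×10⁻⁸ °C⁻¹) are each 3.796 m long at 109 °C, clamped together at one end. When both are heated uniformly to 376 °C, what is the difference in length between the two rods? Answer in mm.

4.05 mm

ΔT = 267 K
tungsten: ΔL = 45×10⁻⁷ × 3.796 m × 267 = 4.5609×10⁻³ m = 4.5609 mm
fused quartz: ΔL = 50.6×10⁻⁸ × 3.796 m × 267 = 5.1285×10⁻⁴ m = 0.51285 mm
difference = 4.5609 − 0.51285 = 4.04805 mm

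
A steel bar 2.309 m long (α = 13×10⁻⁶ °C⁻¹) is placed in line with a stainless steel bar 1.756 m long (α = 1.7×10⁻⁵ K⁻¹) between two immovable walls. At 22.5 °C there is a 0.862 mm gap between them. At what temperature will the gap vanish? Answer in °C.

Gap closes when ΔL₁ + ΔL₂ = 0.862 mm = 8.62×10⁻⁴ m
(α₁L₁ + α₂L₂)ΔT = g
α₁L₁ + α₂L₂ = 13×10⁻⁶×2.309 + 1.7×10⁻⁵×1.756 = 5.9869×10⁻⁵ m/K
ΔT = 8.62×10⁻⁴ / 5.9869×10⁻⁵ = 14.398 K
T = 22.5 + 14.398 = 36.898 °C

T = 36.9 °C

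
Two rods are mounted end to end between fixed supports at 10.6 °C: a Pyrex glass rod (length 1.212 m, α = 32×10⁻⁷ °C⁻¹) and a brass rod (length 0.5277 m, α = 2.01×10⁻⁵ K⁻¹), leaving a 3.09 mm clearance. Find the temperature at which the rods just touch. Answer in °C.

T = 224 °C

Gap closes when ΔL₁ + ΔL₂ = 3.09 mm = 3.09×10⁻³ m
(α₁L₁ + α₂L₂)ΔT = g
α₁L₁ + α₂L₂ = 32×10⁻⁷×1.212 + 2.01×10⁻⁵×0.5277 = 1.448517×10⁻⁵ m/K
ΔT = 3.09×10⁻³ / 1.448517×10⁻⁵ = 213.32 K
T = 10.6 + 213.32 = 223.92 °C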